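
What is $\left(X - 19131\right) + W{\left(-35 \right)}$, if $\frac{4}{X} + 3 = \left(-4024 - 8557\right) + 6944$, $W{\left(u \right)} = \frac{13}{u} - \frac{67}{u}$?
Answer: $- \frac{188807749}{9870} \approx -19129.0$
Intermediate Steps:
$W{\left(u \right)} = - \frac{54}{u}$
$X = - \frac{1}{1410}$ ($X = \frac{4}{-3 + \left(\left(-4024 - 8557\right) + 6944\right)} = \frac{4}{-3 + \left(-12581 + 6944\right)} = \frac{4}{-3 - 5637} = \frac{4}{-5640} = 4 \left(- \frac{1}{5640}\right) = - \frac{1}{1410} \approx -0.00070922$)
$\left(X - 19131\right) + W{\left(-35 \right)} = \left(- \frac{1}{1410} - 19131\right) - \frac{54}{-35} = - \frac{26974711}{1410} - - \frac{54}{35} = - \frac{26974711}{1410} + \frac{54}{35} = - \frac{188807749}{9870}$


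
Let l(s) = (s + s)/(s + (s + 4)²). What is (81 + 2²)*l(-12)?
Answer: -510/13 ≈ -39.231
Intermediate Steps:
l(s) = 2*s/(s + (4 + s)²) (l(s) = (2*s)/(s + (4 + s)²) = 2*s/(s + (4 + s)²))
(81 + 2²)*l(-12) = (81 + 2²)*(2*(-12)/(-12 + (4 - 12)²)) = (81 + 4)*(2*(-12)/(-12 + (-8)²)) = 85*(2*(-12)/(-12 + 64)) = 85*(2*(-12)/52) = 85*(2*(-12)*(1/52)) = 85*(-6/13) = -510/13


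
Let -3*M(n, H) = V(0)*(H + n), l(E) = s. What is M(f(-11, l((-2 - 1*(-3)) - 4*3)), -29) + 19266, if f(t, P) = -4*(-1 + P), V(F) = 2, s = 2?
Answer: 19288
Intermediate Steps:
l(E) = 2
f(t, P) = 4 - 4*P
M(n, H) = -2*H/3 - 2*n/3 (M(n, H) = -2*(H + n)/3 = -(2*H + 2*n)/3 = -2*H/3 - 2*n/3)
M(f(-11, l((-2 - 1*(-3)) - 4*3)), -29) + 19266 = (-2/3*(-29) - 2*(4 - 4*2)/3) + 19266 = (58/3 - 2*(4 - 8)/3) + 19266 = (58/3 - 2/3*(-4)) + 19266 = (58/3 + 8/3) + 19266 = 22 + 19266 = 19288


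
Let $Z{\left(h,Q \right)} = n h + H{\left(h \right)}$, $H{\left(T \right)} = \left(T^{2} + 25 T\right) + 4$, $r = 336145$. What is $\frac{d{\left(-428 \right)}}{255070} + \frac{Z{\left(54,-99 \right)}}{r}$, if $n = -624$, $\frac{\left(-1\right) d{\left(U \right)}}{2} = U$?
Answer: $- \frac{6276478}{74556961} \approx -0.084184$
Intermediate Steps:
$d{\left(U \right)} = - 2 U$
$H{\left(T \right)} = 4 + T^{2} + 25 T$
$Z{\left(h,Q \right)} = 4 + h^{2} - 599 h$ ($Z{\left(h,Q \right)} = - 624 h + \left(4 + h^{2} + 25 h\right) = 4 + h^{2} - 599 h$)
$\frac{d{\left(-428 \right)}}{255070} + \frac{Z{\left(54,-99 \right)}}{r} = \frac{\left(-2\right) \left(-428\right)}{255070} + \frac{4 + 54^{2} - 32346}{336145} = 856 \cdot \frac{1}{255070} + \left(4 + 2916 - 32346\right) \frac{1}{336145} = \frac{428}{127535} - \frac{29426}{336145} = - \frac{6276478}{74556961}$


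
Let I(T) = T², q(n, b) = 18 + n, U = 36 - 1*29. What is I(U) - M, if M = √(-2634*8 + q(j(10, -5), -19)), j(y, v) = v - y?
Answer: 49 - 3*I*√2341 ≈ 49.0 - 145.15*I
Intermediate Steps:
U = 7 (U = 36 - 29 = 7)
M = 3*I*√2341 (M = √(-2634*8 + (18 + (-5 - 1*10))) = √(-21072 + (18 + (-5 - 10))) = √(-21072 + (18 - 15)) = √(-21072 + 3) = √(-21069) = 3*I*√2341 ≈ 145.15*I)
I(U) - M = 7² - 3*I*√2341 = 49 - 3*I*√2341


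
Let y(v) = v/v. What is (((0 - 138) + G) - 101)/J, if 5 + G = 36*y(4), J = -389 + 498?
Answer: -208/109 ≈ -1.9083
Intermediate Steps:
y(v) = 1
J = 109
G = 31 (G = -5 + 36*1 = -5 + 36 = 31)
(((0 - 138) + G) - 101)/J = (((0 - 138) + 31) - 101)/109 = ((-138 + 31) - 101)*(1/109) = (-107 - 101)*(1/109) = -208*1/109 = -208/109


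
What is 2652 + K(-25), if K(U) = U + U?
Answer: 2602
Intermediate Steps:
K(U) = 2*U
2652 + K(-25) = 2652 + 2*(-25) = 2652 - 50 = 2602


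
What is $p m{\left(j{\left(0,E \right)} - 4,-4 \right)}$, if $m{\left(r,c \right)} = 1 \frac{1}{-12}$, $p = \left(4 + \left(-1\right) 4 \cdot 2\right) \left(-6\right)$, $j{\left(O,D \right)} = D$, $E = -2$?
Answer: $-2$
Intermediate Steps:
$p = 24$ ($p = \left(4 - 8\right) \left(-6\right) = \left(-4\right) \left(-6\right) = 24$)
$m{\left(r,c \right)} = - \frac{1}{12}$ ($m{\left(r,c \right)} = 1 \left(- \frac{1}{12}\right) = - \frac{1}{12}$)
$p m{\left(j{\left(0,E \right)} - 4,-4 \right)} = 24 \left(- \frac{1}{12}\right) = -2$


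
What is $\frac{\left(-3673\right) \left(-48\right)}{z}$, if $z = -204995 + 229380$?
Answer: $\frac{176304}{24385} \approx 7.23$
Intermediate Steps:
$z = 24385$
$\frac{\left(-3673\right) \left(-48\right)}{z} = \frac{\left(-3673\right) \left(-48\right)}{24385} = 176304 \cdot \frac{1}{24385} = \frac{176304}{24385}$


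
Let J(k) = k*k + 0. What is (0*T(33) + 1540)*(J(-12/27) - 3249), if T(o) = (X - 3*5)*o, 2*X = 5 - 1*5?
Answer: -405255620/81 ≈ -5.0032e+6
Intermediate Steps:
X = 0 (X = (5 - 1*5)/2 = (5 - 5)/2 = (½)*0 = 0)
T(o) = -15*o (T(o) = (0 - 3*5)*o = (0 - 15)*o = -15*o)
J(k) = k² (J(k) = k² + 0 = k²)
(0*T(33) + 1540)*(J(-12/27) - 3249) = (0*(-15*33) + 1540)*((-12/27)² - 3249) = (0*(-495) + 1540)*((-12*1/27)² - 3249) = (0 + 1540)*((-4/9)² - 3249) = 1540*(16/81 - 3249) = 1540*(-263153/81) = -405255620/81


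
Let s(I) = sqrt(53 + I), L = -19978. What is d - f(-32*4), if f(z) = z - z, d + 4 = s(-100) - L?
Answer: 19974 + I*sqrt(47) ≈ 19974.0 + 6.8557*I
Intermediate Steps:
d = 19974 + I*sqrt(47) (d = -4 + (sqrt(53 - 100) - 1*(-19978)) = -4 + (sqrt(-47) + 19978) = -4 + (I*sqrt(47) + 19978) = -4 + (19978 + I*sqrt(47)) = 19974 + I*sqrt(47) ≈ 19974.0 + 6.8557*I)
f(z) = 0
d - f(-32*4) = (19974 + I*sqrt(47)) - 1*0 = (19974 + I*sqrt(47)) + 0 = 19974 + I*sqrt(47)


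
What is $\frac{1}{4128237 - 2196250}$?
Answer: $\frac{1}{1931987} \approx 5.176 \cdot 10^{-7}$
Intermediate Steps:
$\frac{1}{4128237 - 2196250} = \frac{1}{1931987}$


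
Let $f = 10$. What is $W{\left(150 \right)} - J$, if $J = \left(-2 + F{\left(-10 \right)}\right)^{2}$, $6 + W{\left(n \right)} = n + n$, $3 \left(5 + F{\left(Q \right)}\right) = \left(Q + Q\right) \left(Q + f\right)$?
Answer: $245$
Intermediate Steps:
$F{\left(Q \right)} = -5 + \frac{2 Q \left(10 + Q\right)}{3}$ ($F{\left(Q \right)} = -5 + \frac{\left(Q + Q\right) \left(Q + 10\right)}{3} = -5 + \frac{2 Q \left(10 + Q\right)}{3}$)
$W{\left(n \right)} = -6 + 2 n$ ($W{\left(n \right)} = -6 + \left(n + n\right) = -6 + 2 n$)
$J = 49$ ($J = \left(-2 + \left(-5 + \frac{2 \left(-10\right)^{2}}{3} + \frac{20}{3} \left(-10\right)\right)\right)^{2} = \left(-2 - 5\right)^{2} = \left(-7\right)^{2} = 49$)
$W{\left(150 \right)} - J = \left(-6 + 2 \cdot 150\right) - 49 = \left(-6 + 300\right) - 49 = 294 - 49 = 245$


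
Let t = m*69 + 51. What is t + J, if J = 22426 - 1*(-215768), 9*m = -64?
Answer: 713263/3 ≈ 2.3775e+5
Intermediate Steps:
m = -64/9 (m = (⅑)*(-64) = -64/9 ≈ -7.1111)
J = 238194 (J = 22426 + 215768 = 238194)
t = -1319/3 (t = -64/9*69 + 51 = -1472/3 + 51 = -1319/3 ≈ -439.67)
t + J = -1319/3 + 238194 = 713263/3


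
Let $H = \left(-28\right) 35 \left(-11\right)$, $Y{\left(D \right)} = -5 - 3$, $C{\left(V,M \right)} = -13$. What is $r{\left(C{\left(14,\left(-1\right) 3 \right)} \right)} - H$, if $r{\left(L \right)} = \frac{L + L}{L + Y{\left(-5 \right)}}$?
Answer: $- \frac{226354}{21} \approx -10779.0$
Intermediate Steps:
$Y{\left(D \right)} = -8$
$r{\left(L \right)} = \frac{2 L}{-8 + L}$ ($r{\left(L \right)} = \frac{L + L}{L - 8} = \frac{2 L}{-8 + L}$)
$H = 10780$ ($H = \left(-980\right) \left(-11\right) = 10780$)
$r{\left(C{\left(14,\left(-1\right) 3 \right)} \right)} - H = 2 \left(-13\right) \frac{1}{-8 - 13} - 10780 = 2 \left(-13\right) \frac{1}{-21} - 10780 = 2 \left(-13\right) \left(- \frac{1}{21}\right) - 10780 = \frac{26}{21} - 10780 = - \frac{226354}{21}$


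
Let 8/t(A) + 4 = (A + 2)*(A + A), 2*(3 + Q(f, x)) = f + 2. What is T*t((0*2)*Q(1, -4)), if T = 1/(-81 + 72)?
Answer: 2/9 ≈ 0.22222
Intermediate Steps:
Q(f, x) = -2 + f/2 (Q(f, x) = -3 + (f + 2)/2 = -3 + (2 + f)/2 = -3 + (1 + f/2) = -2 + f/2)
T = -⅑ (T = 1/(-9) = -⅑ ≈ -0.11111)
t(A) = 8/(-4 + 2*A*(2 + A)) (t(A) = 8/(-4 + (A + 2)*(A + A)) = 8/(-4 + (2 + A)*(2*A)) = 8/(-4 + 2*A*(2 + A)))
T*t((0*2)*Q(1, -4)) = -4/(9*(-2 + ((0*2)*(-2 + (½)*1))² + 2*((0*2)*(-2 + (½)*1)))) = -4/(9*(-2 + (0*(-2 + ½))² + 2*(0*(-2 + ½)))) = -4/(9*(-2 + (0*(-3/2))² + 2*(0*(-3/2)))) = -4/(9*(-2 + 0² + 2*0)) = -4/(9*(-2 + 0 + 0)) = -4/(9*(-2)) = -4*(-1)/(9*2) = -⅑*(-2) = 2/9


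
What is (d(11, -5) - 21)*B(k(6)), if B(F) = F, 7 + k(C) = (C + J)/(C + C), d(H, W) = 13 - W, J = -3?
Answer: 81/4 ≈ 20.250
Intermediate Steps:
k(C) = -7 + (-3 + C)/(2*C) (k(C) = -7 + (C - 3)/(C + C) = -7 + (-3 + C)/((2*C)) = -7 + (-3 + C)*(1/(2*C)) = -7 + (-3 + C)/(2*C))
(d(11, -5) - 21)*B(k(6)) = ((13 - 1*(-5)) - 21)*((½)*(-3 - 13*6)/6) = ((13 + 5) - 21)*((½)*(⅙)*(-3 - 78)) = (18 - 21)*((½)*(⅙)*(-81)) = -3*(-27/4) = 81/4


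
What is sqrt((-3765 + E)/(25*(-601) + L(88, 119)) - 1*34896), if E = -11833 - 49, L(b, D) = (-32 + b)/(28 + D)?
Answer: I*sqrt(3473827228692465)/315517 ≈ 186.8*I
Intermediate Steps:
L(b, D) = (-32 + b)/(28 + D)
E = -11882
sqrt((-3765 + E)/(25*(-601) + L(88, 119)) - 1*34896) = sqrt((-3765 - 11882)/(25*(-601) + (-32 + 88)/(28 + 119)) - 1*34896) = sqrt(-15647/(-15025 + 56/147) - 34896) = sqrt(-15647/(-15025 + (1/147)*56) - 34896) = sqrt(-15647/(-15025 + 8/21) - 34896) = sqrt(-15647/(-315517/21) - 34896) = sqrt(-15647*(-21/315517) - 34896) = sqrt(328587/315517 - 34896) = sqrt(-11009952645/315517) = I*sqrt(3473827228692465)/315517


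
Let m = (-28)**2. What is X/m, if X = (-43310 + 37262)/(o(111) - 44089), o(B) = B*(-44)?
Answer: 54/342811 ≈ 0.00015752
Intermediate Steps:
o(B) = -44*B
m = 784
X = 6048/48973 (X = (-43310 + 37262)/(-44*111 - 44089) = -6048/(-4884 - 44089) = -6048/(-48973) = -6048*(-1/48973) = 6048/48973 ≈ 0.12350)
X/m = (6048/48973)/784 = (6048/48973)*(1/784) = 54/342811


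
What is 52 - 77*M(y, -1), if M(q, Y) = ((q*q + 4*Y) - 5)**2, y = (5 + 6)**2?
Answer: -16485347596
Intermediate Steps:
y = 121 (y = 11**2 = 121)
M(q, Y) = (-5 + q**2 + 4*Y)**2 (M(q, Y) = ((q**2 + 4*Y) - 5)**2 = (-5 + q**2 + 4*Y)**2)
52 - 77*M(y, -1) = 52 - 77*(-5 + 121**2 + 4*(-1))**2 = 52 - 77*(-5 + 14641 - 4)**2 = 52 - 77*14632**2 = 52 - 77*214095424 = 52 - 16485347648 = -16485347596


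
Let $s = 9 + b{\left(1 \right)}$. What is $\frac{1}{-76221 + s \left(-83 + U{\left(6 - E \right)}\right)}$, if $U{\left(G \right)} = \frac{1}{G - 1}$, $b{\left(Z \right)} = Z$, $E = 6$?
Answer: $- \frac{1}{77061} \approx -1.2977 \cdot 10^{-5}$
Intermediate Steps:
$s = 10$ ($s = 9 + 1 = 10$)
$U{\left(G \right)} = \frac{1}{-1 + G}$
$\frac{1}{-76221 + s \left(-83 + U{\left(6 - E \right)}\right)} = \frac{1}{-76221 + 10 \left(-83 + \frac{1}{-1 + \left(6 - 6\right)}\right)} = \frac{1}{-76221 + 10 \left(-83 + \frac{1}{-1 + 0}\right)} = \frac{1}{-76221 + 10 \left(-83 + \frac{1}{-1}\right)} = \frac{1}{-76221 + 10 \left(-83 - 1\right)} = \frac{1}{-76221 + 10 \left(-84\right)} = \frac{1}{-76221 - 840} = \frac{1}{-77061} = - \frac{1}{77061}$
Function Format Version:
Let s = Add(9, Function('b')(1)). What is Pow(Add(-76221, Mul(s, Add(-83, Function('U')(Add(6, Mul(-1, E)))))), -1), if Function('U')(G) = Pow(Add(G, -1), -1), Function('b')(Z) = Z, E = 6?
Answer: Rational(-1, 77061) ≈ -1.2977e-5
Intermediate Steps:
s = 10 (s = Add(9, 1) = 10)
Function('U')(G) = Pow(Add(-1, G), -1)
Pow(Add(-76221, Mul(s, Add(-83, Function('U')(Add(6, Mul(-1, E)))))), -1) = Pow(Add(-76221, Mul(10, Add(-83, Pow(Add(-1, Add(6, Mul(-1, 6))), -1)))), -1) = Pow(Add(-76221, Mul(10, Add(-83, Pow(Add(-1, Add(6, -6)), -1)))), -1) = Pow(Add(-76221, Mul(10, Add(-83, Pow(Add(-1, 0), -1)))), -1) = Pow(Add(-76221, Mul(10, Add(-83, Pow(-1, -1)))), -1) = Pow(Add(-76221, Mul(10, Add(-83, -1))), -1) = Pow(Add(-76221, Mul(10, -84)), -1) = Pow(Add(-76221, -840), -1) = Pow(-77061, -1) = Rational(-1, 77061)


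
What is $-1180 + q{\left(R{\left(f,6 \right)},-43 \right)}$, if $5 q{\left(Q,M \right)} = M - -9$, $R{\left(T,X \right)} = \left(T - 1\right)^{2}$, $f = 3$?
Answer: $- \frac{5934}{5} \approx -1186.8$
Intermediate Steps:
$R{\left(T,X \right)} = \left(-1 + T\right)^{2}$
$q{\left(Q,M \right)} = \frac{9}{5} + \frac{M}{5}$ ($q{\left(Q,M \right)} = \frac{M - -9}{5} = \frac{M + 9}{5} = \frac{9 + M}{5} = \frac{9}{5} + \frac{M}{5}$)
$-1180 + q{\left(R{\left(f,6 \right)},-43 \right)} = -1180 + \left(\frac{9}{5} + \frac{1}{5} \left(-43\right)\right) = -1180 + \left(\frac{9}{5} - \frac{43}{5}\right) = -1180 - \frac{34}{5} = - \frac{5934}{5}$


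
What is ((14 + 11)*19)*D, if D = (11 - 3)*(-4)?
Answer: -15200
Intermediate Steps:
D = -32 (D = 8*(-4) = -32)
((14 + 11)*19)*D = ((14 + 11)*19)*(-32) = (25*19)*(-32) = 475*(-32) = -15200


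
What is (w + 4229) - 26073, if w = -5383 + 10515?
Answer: -16712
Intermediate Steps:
w = 5132
(w + 4229) - 26073 = (5132 + 4229) - 26073 = 9361 - 26073 = -16712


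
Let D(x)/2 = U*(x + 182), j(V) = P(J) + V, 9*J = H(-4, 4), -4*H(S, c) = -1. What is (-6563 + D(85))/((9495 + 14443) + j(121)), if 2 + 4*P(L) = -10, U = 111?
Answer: 52711/24056 ≈ 2.1912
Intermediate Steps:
H(S, c) = ¼ (H(S, c) = -¼*(-1) = ¼)
J = 1/36 (J = (⅑)*(¼) = 1/36 ≈ 0.027778)
P(L) = -3 (P(L) = -½ + (¼)*(-10) = -½ - 5/2 = -3)
j(V) = -3 + V
D(x) = 40404 + 222*x (D(x) = 2*(111*(x + 182)) = 2*(111*(182 + x)) = 2*(20202 + 111*x) = 40404 + 222*x)
(-6563 + D(85))/((9495 + 14443) + j(121)) = (-6563 + (40404 + 222*85))/((9495 + 14443) + (-3 + 121)) = (-6563 + (40404 + 18870))/(23938 + 118) = (-6563 + 59274)/24056 = 52711*(1/24056) = 52711/24056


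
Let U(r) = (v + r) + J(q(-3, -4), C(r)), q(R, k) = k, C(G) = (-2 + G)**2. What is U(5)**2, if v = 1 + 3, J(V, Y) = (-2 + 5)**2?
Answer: 324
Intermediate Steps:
J(V, Y) = 9 (J(V, Y) = 3**2 = 9)
v = 4
U(r) = 13 + r (U(r) = (4 + r) + 9 = 13 + r)
U(5)**2 = (13 + 5)**2 = 18**2 = 324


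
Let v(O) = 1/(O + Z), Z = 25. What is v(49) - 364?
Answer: -26935/74 ≈ -363.99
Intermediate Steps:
v(O) = 1/(25 + O) (v(O) = 1/(O + 25) = 1/(25 + O))
v(49) - 364 = 1/(25 + 49) - 364 = 1/74 - 364 = -26935/74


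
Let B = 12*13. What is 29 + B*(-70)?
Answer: -10891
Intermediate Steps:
B = 156
29 + B*(-70) = 29 + 156*(-70) = 29 - 10920 = -10891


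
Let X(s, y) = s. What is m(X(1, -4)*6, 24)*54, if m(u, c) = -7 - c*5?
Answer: -6858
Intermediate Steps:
m(u, c) = -7 - 5*c
m(X(1, -4)*6, 24)*54 = (-7 - 5*24)*54 = (-7 - 120)*54 = -127*54 = -6858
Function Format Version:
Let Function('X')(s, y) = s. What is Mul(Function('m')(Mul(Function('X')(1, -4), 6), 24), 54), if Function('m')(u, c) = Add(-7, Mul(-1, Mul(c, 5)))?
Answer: -6858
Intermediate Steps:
Function('m')(u, c) = Add(-7, Mul(-5, c)) (Function('m')(u, c) = Add(-7, Mul(-1, Mul(5, c))) = Add(-7, Mul(-5, c)))
Mul(Function('m')(Mul(Function('X')(1, -4), 6), 24), 54) = Mul(Add(-7, Mul(-5, 24)), 54) = Mul(Add(-7, -120), 54) = Mul(-127, 54) = -6858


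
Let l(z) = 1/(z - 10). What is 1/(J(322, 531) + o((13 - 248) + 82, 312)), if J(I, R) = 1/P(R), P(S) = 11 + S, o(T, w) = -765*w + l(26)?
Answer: -4336/1034916201 ≈ -4.1897e-6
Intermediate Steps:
l(z) = 1/(-10 + z)
o(T, w) = 1/16 - 765*w (o(T, w) = -765*w + 1/(-10 + 26) = -765*w + 1/16 = 1/16 - 765*w)
J(I, R) = 1/(11 + R)
1/(J(322, 531) + o((13 - 248) + 82, 312)) = 1/(1/(11 + 531) + (1/16 - 765*312)) = 1/(1/542 + (1/16 - 238680)) = 1/(1/542 - 3818879/16) = 1/(-1034916201/4336) = -4336/1034916201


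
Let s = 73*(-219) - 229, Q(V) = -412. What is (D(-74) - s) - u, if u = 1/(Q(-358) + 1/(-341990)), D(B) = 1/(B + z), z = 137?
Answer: 47981536024633/2958897501 ≈ 16216.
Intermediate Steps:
D(B) = 1/(137 + B) (D(B) = 1/(B + 137) = 1/(137 + B))
s = -16216 (s = -15987 - 229 = -16216)
u = -341990/140899881 (u = 1/(-412 + 1/(-341990)) = 1/(-412 - 1/341990) = 1/(-140899881/341990) = -341990/140899881 ≈ -0.0024272)
(D(-74) - s) - u = (1/(137 - 74) - 1*(-16216)) - 1*(-341990/140899881) = (1/63 + 16216) + 341990/140899881 = 1021609/63 + 341990/140899881 = 47981536024633/2958897501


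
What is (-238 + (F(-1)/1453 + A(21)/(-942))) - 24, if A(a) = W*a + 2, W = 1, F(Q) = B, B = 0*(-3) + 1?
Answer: -358638689/1368726 ≈ -262.02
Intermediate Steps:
B = 1 (B = 0 + 1 = 1)
F(Q) = 1
A(a) = 2 + a (A(a) = 1*a + 2 = a + 2 = 2 + a)
(-238 + (F(-1)/1453 + A(21)/(-942))) - 24 = (-238 + (1/1453 + (2 + 21)/(-942))) - 24 = (-238 + (1*(1/1453) + 23*(-1/942))) - 24 = (-238 + (1/1453 - 23/942)) - 24 = (-238 - 32477/1368726) - 24 = -325789265/1368726 - 24 = -358638689/1368726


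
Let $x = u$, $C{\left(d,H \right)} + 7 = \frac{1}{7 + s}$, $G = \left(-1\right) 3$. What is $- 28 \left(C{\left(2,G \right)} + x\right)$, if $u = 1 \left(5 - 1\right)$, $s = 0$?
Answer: $80$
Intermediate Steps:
$u = 4$ ($u = 1 \cdot 4 = 4$)
$G = -3$
$C{\left(d,H \right)} = - \frac{48}{7}$ ($C{\left(d,H \right)} = -7 + \frac{1}{7 + 0} = -7 + \frac{1}{7} = - \frac{48}{7}$)
$x = 4$
$- 28 \left(C{\left(2,G \right)} + x\right) = - 28 \left(- \frac{48}{7} + 4\right) = \left(-28\right) \left(- \frac{20}{7}\right) = 80$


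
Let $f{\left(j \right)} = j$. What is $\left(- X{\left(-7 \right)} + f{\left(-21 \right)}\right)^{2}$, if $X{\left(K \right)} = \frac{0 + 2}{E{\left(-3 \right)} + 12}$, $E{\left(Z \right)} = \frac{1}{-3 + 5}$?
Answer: $\frac{279841}{625} \approx 447.75$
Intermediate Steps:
$E{\left(Z \right)} = \frac{1}{2}$
$X{\left(K \right)} = \frac{4}{25}$ ($X{\left(K \right)} = \frac{0 + 2}{\frac{1}{2} + 12} = \frac{2}{\frac{25}{2}} = 2 \cdot \frac{2}{25} = \frac{4}{25}$)
$\left(- X{\left(-7 \right)} + f{\left(-21 \right)}\right)^{2} = \left(\left(-1\right) \frac{4}{25} - 21\right)^{2} = \left(- \frac{4}{25} - 21\right)^{2} = \left(- \frac{529}{25}\right)^{2} = \frac{279841}{625}$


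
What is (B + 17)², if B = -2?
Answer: 225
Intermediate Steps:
(B + 17)² = (-2 + 17)² = 15² = 225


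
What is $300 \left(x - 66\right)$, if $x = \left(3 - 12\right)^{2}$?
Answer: $4500$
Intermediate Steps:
$x = 81$ ($x = \left(3 - 12\right)^{2} = \left(-9\right)^{2} = 81$)
$300 \left(x - 66\right) = 300 \left(81 - 66\right) = 300 \cdot 15 = 4500$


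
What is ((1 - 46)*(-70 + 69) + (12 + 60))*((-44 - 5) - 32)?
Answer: -9477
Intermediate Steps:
((1 - 46)*(-70 + 69) + (12 + 60))*((-44 - 5) - 32) = (-45*(-1) + 72)*(-49 - 32) = (45 + 72)*(-81) = 117*(-81) = -9477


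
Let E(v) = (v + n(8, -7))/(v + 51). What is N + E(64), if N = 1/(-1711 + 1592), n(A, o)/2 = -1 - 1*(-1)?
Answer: 7501/13685 ≈ 0.54812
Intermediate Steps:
n(A, o) = 0 (n(A, o) = 2*(-1 - 1*(-1)) = 2*(-1 + 1) = 2*0 = 0)
N = -1/119 (N = 1/(-119) = -1/119 ≈ -0.0084034)
E(v) = v/(51 + v) (E(v) = (v + 0)/(v + 51) = v/(51 + v))
N + E(64) = -1/119 + 64/(51 + 64) = -1/119 + 64/115 = 7501/13685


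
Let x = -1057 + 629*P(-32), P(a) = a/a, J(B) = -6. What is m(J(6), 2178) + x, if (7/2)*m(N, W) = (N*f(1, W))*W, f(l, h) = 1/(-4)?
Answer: 3538/7 ≈ 505.43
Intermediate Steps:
f(l, h) = -¼
P(a) = 1
m(N, W) = -N*W/14 (m(N, W) = 2*((N*(-¼))*W)/7 = 2*((-N/4)*W)/7 = 2*(-N*W/4)/7 = -N*W/14)
x = -428 (x = -1057 + 629*1 = -1057 + 629 = -428)
m(J(6), 2178) + x = -1/14*(-6)*2178 - 428 = 6534/7 - 428 = 3538/7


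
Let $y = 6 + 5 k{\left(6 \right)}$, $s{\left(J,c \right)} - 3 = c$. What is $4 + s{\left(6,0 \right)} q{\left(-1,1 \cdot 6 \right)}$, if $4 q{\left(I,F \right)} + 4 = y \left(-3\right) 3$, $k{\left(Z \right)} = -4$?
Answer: $\frac{191}{2} \approx 95.5$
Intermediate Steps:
$s{\left(J,c \right)} = 3 + c$
$y = -14$ ($y = 6 + 5 \left(-4\right) = 6 - 20 = -14$)
$q{\left(I,F \right)} = \frac{61}{2}$ ($q{\left(I,F \right)} = -1 + \frac{\left(-14\right) \left(-3\right) 3}{4} = -1 + \frac{42 \cdot 3}{4} = -1 + \frac{1}{4} \cdot 126 = -1 + \frac{63}{2} = \frac{61}{2}$)
$4 + s{\left(6,0 \right)} q{\left(-1,1 \cdot 6 \right)} = 4 + \left(3 + 0\right) \frac{61}{2} = 4 + 3 \cdot \frac{61}{2} = 4 + \frac{183}{2} = \frac{191}{2}$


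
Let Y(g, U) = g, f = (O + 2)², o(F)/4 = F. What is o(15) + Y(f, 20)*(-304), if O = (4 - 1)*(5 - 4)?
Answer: -7540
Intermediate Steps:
O = 3 (O = 3*1 = 3)
o(F) = 4*F
f = 25 (f = (3 + 2)² = 5² = 25)
o(15) + Y(f, 20)*(-304) = 4*15 + 25*(-304) = 60 - 7600 = -7540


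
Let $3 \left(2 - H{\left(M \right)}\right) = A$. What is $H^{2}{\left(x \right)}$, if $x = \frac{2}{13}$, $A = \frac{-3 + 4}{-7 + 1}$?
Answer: $\frac{1369}{324} \approx 4.2253$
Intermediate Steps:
$A = - \frac{1}{6}$ ($A = 1 \frac{1}{-6} = 1 \left(- \frac{1}{6}\right) = - \frac{1}{6} \approx -0.16667$)
$x = \frac{2}{13}$ ($x = 2 \cdot \frac{1}{13} = \frac{2}{13} \approx 0.15385$)
$H{\left(M \right)} = \frac{37}{18}$ ($H{\left(M \right)} = 2 - - \frac{1}{18} = 2 + \frac{1}{18} = \frac{37}{18}$)
$H^{2}{\left(x \right)} = \left(\frac{37}{18}\right)^{2} = \frac{1369}{324}$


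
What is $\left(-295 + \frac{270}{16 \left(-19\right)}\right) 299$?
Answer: $- \frac{13447525}{152} \approx -88471.0$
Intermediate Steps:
$\left(-295 + \frac{270}{16 \left(-19\right)}\right) 299 = \left(-295 + \frac{270}{-304}\right) 299 = \left(-295 + 270 \left(- \frac{1}{304}\right)\right) 299 = \left(-295 - \frac{135}{152}\right) 299 = \left(- \frac{44975}{152}\right) 299 = - \frac{13447525}{152}$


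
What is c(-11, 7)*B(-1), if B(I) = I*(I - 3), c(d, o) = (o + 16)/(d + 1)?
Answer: -46/5 ≈ -9.2000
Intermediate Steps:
c(d, o) = (16 + o)/(1 + d)
B(I) = I*(-3 + I)
c(-11, 7)*B(-1) = ((16 + 7)/(1 - 11))*(-(-3 - 1)) = (23/(-10))*(-1*(-4)) = -⅒*23*4 = -23/10*4 = -46/5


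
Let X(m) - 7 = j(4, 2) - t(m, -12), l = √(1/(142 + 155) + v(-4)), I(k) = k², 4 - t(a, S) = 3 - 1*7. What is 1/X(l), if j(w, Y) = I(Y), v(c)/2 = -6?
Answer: ⅓ ≈ 0.33333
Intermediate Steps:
t(a, S) = 8 (t(a, S) = 4 - (3 - 1*7) = 4 - (3 - 7) = 4 - 1*(-4) = 4 + 4 = 8)
v(c) = -12 (v(c) = 2*(-6) = -12)
j(w, Y) = Y²
l = I*√117579/99 (l = √(1/(142 + 155) - 12) = √(1/297 - 12) = √(-3563/297) = I*√117579/99 ≈ 3.4636*I)
X(m) = 3 (X(m) = 7 + (2² - 1*8) = 7 + (4 - 8) = 7 - 4 = 3)
1/X(l) = 1/3 = ⅓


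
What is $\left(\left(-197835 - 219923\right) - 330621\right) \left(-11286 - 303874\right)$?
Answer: $235859125640$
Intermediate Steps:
$\left(\left(-197835 - 219923\right) - 330621\right) \left(-11286 - 303874\right) = \left(-417758 - 330621\right) \left(-315160\right) = \left(-748379\right) \left(-315160\right) = 235859125640$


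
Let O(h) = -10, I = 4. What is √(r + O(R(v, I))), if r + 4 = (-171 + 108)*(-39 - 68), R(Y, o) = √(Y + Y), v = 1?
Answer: 31*√7 ≈ 82.018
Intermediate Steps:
R(Y, o) = √2*√Y (R(Y, o) = √(2*Y) = √2*√Y)
r = 6737 (r = -4 + (-171 + 108)*(-39 - 68) = -4 - 63*(-107) = -4 + 6741 = 6737)
√(r + O(R(v, I))) = √(6737 - 10) = √6727 = 31*√7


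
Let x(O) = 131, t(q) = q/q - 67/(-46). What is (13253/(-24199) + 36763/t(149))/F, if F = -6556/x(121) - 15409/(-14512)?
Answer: -77794495257182736/254641152721291 ≈ -305.51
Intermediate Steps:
t(q) = 113/46 (t(q) = 1 - 67*(-1/46) = 1 + 67/46 = 113/46)
F = -93122093/1901072 (F = -6556/131 - 15409/(-14512) = -6556*1/131 - 15409*(-1/14512) = -6556/131 + 15409/14512 = -93122093/1901072 ≈ -48.984)
(13253/(-24199) + 36763/t(149))/F = (13253/(-24199) + 36763/(113/46))/(-93122093/1901072) = (13253*(-1/24199) + 36763*(46/113))*(-1901072/93122093) = (-13253/24199 + 1691098/113)*(-1901072/93122093) = (40921382913/2734487)*(-1901072/93122093) = -77794495257182736/254641152721291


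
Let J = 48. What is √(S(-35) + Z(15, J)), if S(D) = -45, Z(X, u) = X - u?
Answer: I*√78 ≈ 8.8318*I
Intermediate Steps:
√(S(-35) + Z(15, J)) = √(-45 + (15 - 1*48)) = √(-45 + (15 - 48)) = √(-45 - 33) = √(-78) = I*√78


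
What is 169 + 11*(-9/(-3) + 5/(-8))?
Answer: 1561/8 ≈ 195.13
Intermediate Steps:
169 + 11*(-9/(-3) + 5/(-8)) = 169 + 11*(-9*(-1/3) + 5*(-1/8)) = 169 + 11*(3 - 5/8) = 169 + 11*(19/8) = 169 + 209/8 = 1561/8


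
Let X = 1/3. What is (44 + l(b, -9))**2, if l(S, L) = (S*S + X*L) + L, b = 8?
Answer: 9216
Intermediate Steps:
X = 1/3 ≈ 0.33333
l(S, L) = S**2 + 4*L/3 (l(S, L) = (S*S + L/3) + L = (S**2 + L/3) + L = S**2 + 4*L/3)
(44 + l(b, -9))**2 = (44 + (8**2 + (4/3)*(-9)))**2 = (44 + (64 - 12))**2 = (44 + 52)**2 = 96**2 = 9216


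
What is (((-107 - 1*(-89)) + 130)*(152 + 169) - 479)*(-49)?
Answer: -1738177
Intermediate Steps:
(((-107 - 1*(-89)) + 130)*(152 + 169) - 479)*(-49) = (((-107 + 89) + 130)*321 - 479)*(-49) = ((-18 + 130)*321 - 479)*(-49) = (112*321 - 479)*(-49) = (35952 - 479)*(-49) = 35473*(-49) = -1738177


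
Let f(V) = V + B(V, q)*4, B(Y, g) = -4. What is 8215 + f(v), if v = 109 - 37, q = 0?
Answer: 8271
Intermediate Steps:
v = 72
f(V) = -16 + V (f(V) = V - 4*4 = V - 16 = -16 + V)
8215 + f(v) = 8215 + (-16 + 72) = 8215 + 56 = 8271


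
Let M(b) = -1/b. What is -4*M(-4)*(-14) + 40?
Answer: 54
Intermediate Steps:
-4*M(-4)*(-14) + 40 = -(-4)/(-4)*(-14) + 40 = -(-4)*(-1)/4*(-14) + 40 = -4*¼*(-14) + 40 = -1*(-14) + 40 = 14 + 40 = 54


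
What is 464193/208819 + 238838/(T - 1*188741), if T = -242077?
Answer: 75054393776/44981491971 ≈ 1.6686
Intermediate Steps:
464193/208819 + 238838/(T - 1*188741) = 464193/208819 + 238838/(-242077 - 1*188741) = 464193*(1/208819) + 238838/(-242077 - 188741) = 464193/208819 + 238838/(-430818) = 464193/208819 + 238838*(-1/430818) = 464193/208819 - 119419/215409 = 75054393776/44981491971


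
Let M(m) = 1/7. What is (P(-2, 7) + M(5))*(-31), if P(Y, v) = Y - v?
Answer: 1922/7 ≈ 274.57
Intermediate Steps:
M(m) = ⅐
(P(-2, 7) + M(5))*(-31) = ((-2 - 1*7) + ⅐)*(-31) = ((-2 - 7) + ⅐)*(-31) = (-9 + ⅐)*(-31) = -62/7*(-31) = 1922/7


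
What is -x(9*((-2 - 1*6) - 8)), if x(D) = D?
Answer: 144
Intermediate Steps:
-x(9*((-2 - 1*6) - 8)) = -9*((-2 - 1*6) - 8) = -9*((-2 - 6) - 8) = -9*(-8 - 8) = -9*(-16) = -1*(-144) = 144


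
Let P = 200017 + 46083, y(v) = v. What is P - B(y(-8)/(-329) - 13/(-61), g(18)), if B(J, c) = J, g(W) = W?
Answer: 4938976135/20069 ≈ 2.4610e+5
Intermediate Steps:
P = 246100
P - B(y(-8)/(-329) - 13/(-61), g(18)) = 246100 - (-8/(-329) - 13/(-61)) = 246100 - (-8*(-1/329) - 13*(-1/61)) = 246100 - (8/329 + 13/61) = 246100 - 1*4765/20069 = 246100 - 4765/20069 = 4938976135/20069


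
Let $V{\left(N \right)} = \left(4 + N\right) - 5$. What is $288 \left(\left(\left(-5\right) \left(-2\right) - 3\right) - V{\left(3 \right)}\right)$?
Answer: $1440$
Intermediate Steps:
$V{\left(N \right)} = -1 + N$
$288 \left(\left(\left(-5\right) \left(-2\right) - 3\right) - V{\left(3 \right)}\right) = 288 \left(\left(\left(-5\right) \left(-2\right) - 3\right) - \left(-1 + 3\right)\right) = 288 \left(\left(10 - 3\right) - 2\right) = 288 \left(7 - 2\right) = 288 \cdot 5 = 1440$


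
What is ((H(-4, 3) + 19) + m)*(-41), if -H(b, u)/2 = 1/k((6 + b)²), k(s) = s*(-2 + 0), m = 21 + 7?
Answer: -7749/4 ≈ -1937.3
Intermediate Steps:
m = 28
k(s) = -2*s (k(s) = s*(-2) = -2*s)
H(b, u) = (6 + b)⁻² (H(b, u) = -2*(-1/(2*(6 + b)²)) = -(-1)/(6 + b)² = (6 + b)⁻²)
((H(-4, 3) + 19) + m)*(-41) = (((6 - 4)⁻² + 19) + 28)*(-41) = ((2⁻² + 19) + 28)*(-41) = ((¼ + 19) + 28)*(-41) = (77/4 + 28)*(-41) = (189/4)*(-41) = -7749/4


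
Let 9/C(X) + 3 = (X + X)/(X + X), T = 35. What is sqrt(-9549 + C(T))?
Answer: 3*I*sqrt(4246)/2 ≈ 97.742*I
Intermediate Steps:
C(X) = -9/2 (C(X) = 9/(-3 + (X + X)/(X + X)) = 9/(-3 + (2*X)/((2*X))) = 9/(-3 + (2*X)*(1/(2*X))) = 9/(-3 + 1) = 9/(-2) = 9*(-1/2) = -9/2)
sqrt(-9549 + C(T)) = sqrt(-9549 - 9/2) = sqrt(-19107/2) = 3*I*sqrt(4246)/2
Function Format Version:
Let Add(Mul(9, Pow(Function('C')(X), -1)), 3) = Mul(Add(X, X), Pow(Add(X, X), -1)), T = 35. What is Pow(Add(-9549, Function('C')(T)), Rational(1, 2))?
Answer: Mul(Rational(3, 2), I, Pow(4246, Rational(1, 2))) ≈ Mul(97.742, I)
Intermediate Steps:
Function('C')(X) = Rational(-9, 2) (Function('C')(X) = Mul(9, Pow(Add(-3, Mul(Add(X, X), Pow(Add(X, X), -1))), -1)) = Mul(9, Pow(Add(-3, Mul(Mul(2, X), Pow(Mul(2, X), -1))), -1)) = Mul(9, Pow(Add(-3, Mul(Mul(2, X), Mul(Rational(1, 2), Pow(X, -1)))), -1)) = Mul(9, Pow(Add(-3, 1), -1)) = Mul(9, Pow(-2, -1)) = Mul(9, Rational(-1, 2)) = Rational(-9, 2))
Pow(Add(-9549, Function('C')(T)), Rational(1, 2)) = Pow(Add(-9549, Rational(-9, 2)), Rational(1, 2)) = Pow(Rational(-19107, 2), Rational(1, 2)) = Mul(Rational(3, 2), I, Pow(4246, Rational(1, 2)))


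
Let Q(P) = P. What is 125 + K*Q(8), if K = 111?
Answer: 1013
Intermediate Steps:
125 + K*Q(8) = 125 + 111*8 = 125 + 888 = 1013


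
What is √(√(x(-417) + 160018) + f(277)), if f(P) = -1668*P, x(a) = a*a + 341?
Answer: √(-462036 + 2*√83562) ≈ 679.31*I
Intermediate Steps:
x(a) = 341 + a² (x(a) = a² + 341 = 341 + a²)
√(√(x(-417) + 160018) + f(277)) = √(√((341 + (-417)²) + 160018) - 1668*277) = √(√((341 + 173889) + 160018) - 462036) = √(√(174230 + 160018) - 462036) = √(√334248 - 462036) = √(2*√83562 - 462036) = √(-462036 + 2*√83562)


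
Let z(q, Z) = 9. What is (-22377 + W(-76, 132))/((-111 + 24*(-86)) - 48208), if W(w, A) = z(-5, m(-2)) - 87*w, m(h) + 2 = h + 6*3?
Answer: 15756/50383 ≈ 0.31272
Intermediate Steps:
m(h) = 16 + h (m(h) = -2 + (h + 6*3) = -2 + (h + 18) = -2 + (18 + h) = 16 + h)
W(w, A) = 9 - 87*w
(-22377 + W(-76, 132))/((-111 + 24*(-86)) - 48208) = (-22377 + (9 - 87*(-76)))/((-111 + 24*(-86)) - 48208) = (-22377 + (9 + 6612))/((-111 - 2064) - 48208) = (-22377 + 6621)/(-2175 - 48208) = -15756/(-50383) = -15756*(-1/50383) = 15756/50383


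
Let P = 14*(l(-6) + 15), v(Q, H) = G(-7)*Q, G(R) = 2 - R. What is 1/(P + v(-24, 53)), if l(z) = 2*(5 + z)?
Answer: -1/34 ≈ -0.029412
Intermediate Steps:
l(z) = 10 + 2*z
v(Q, H) = 9*Q (v(Q, H) = (2 - 1*(-7))*Q = (2 + 7)*Q = 9*Q)
P = 182 (P = 14*((10 + 2*(-6)) + 15) = 14*((10 - 12) + 15) = 14*(-2 + 15) = 14*13 = 182)
1/(P + v(-24, 53)) = 1/(182 + 9*(-24)) = 1/(182 - 216) = 1/(-34) = -1/34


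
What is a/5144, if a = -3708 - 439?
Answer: -4147/5144 ≈ -0.80618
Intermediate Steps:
a = -4147
a/5144 = -4147/5144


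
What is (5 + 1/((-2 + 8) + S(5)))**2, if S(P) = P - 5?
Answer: 961/36 ≈ 26.694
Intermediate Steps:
S(P) = -5 + P
(5 + 1/((-2 + 8) + S(5)))**2 = (5 + 1/((-2 + 8) + (-5 + 5)))**2 = (5 + 1/(6 + 0))**2 = (5 + 1/6)**2 = (31/6)**2 = 961/36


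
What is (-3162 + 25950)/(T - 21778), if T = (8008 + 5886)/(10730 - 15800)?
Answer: -57767580/55214177 ≈ -1.0462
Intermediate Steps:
T = -6947/2535 (T = 13894/(-5070) = 13894*(-1/5070) = -6947/2535 ≈ -2.7404)
(-3162 + 25950)/(T - 21778) = (-3162 + 25950)/(-6947/2535 - 21778) = 22788/(-55214177/2535) = 22788*(-2535/55214177) = -57767580/55214177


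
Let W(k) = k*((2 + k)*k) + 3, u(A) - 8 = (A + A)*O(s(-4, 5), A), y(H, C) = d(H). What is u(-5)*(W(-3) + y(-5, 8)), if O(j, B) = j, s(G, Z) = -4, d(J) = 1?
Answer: -240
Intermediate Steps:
y(H, C) = 1
u(A) = 8 - 8*A (u(A) = 8 + (A + A)*(-4) = 8 + (2*A)*(-4) = 8 - 8*A)
W(k) = 3 + k**2*(2 + k) (W(k) = k*(k*(2 + k)) + 3 = k**2*(2 + k) + 3 = 3 + k**2*(2 + k))
u(-5)*(W(-3) + y(-5, 8)) = (8 - 8*(-5))*((3 + (-3)**3 + 2*(-3)**2) + 1) = (8 + 40)*((3 - 27 + 2*9) + 1) = 48*((3 - 27 + 18) + 1) = 48*(-6 + 1) = 48*(-5) = -240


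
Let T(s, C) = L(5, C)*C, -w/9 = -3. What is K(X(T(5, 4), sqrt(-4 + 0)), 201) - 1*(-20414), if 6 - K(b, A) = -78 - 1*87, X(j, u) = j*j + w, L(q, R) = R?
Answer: 20585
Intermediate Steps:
w = 27 (w = -9*(-3) = 27)
T(s, C) = C**2 (T(s, C) = C*C = C**2)
X(j, u) = 27 + j**2 (X(j, u) = j*j + 27 = j**2 + 27 = 27 + j**2)
K(b, A) = 171 (K(b, A) = 6 - (-78 - 1*87) = 6 - (-78 - 87) = 6 - 1*(-165) = 6 + 165 = 171)
K(X(T(5, 4), sqrt(-4 + 0)), 201) - 1*(-20414) = 171 - 1*(-20414) = 171 + 20414 = 20585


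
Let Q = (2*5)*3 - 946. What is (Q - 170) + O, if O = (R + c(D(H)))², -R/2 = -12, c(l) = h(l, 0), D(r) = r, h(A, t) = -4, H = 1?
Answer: -686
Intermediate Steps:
c(l) = -4
R = 24 (R = -2*(-12) = 24)
Q = -916 (Q = 10*3 - 946 = 30 - 946 = -916)
O = 400 (O = (24 - 4)² = 20² = 400)
(Q - 170) + O = (-916 - 170) + 400 = -1086 + 400 = -686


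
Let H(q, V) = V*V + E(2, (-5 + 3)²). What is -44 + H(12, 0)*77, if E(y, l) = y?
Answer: 110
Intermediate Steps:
H(q, V) = 2 + V² (H(q, V) = V*V + 2 = V² + 2 = 2 + V²)
-44 + H(12, 0)*77 = -44 + (2 + 0²)*77 = -44 + (2 + 0)*77 = -44 + 2*77 = -44 + 154 = 110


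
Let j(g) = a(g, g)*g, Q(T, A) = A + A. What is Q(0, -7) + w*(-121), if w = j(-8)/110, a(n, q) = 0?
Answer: -14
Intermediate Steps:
Q(T, A) = 2*A
j(g) = 0 (j(g) = 0*g = 0)
w = 0 (w = 0/110 = 0*(1/110) = 0)
Q(0, -7) + w*(-121) = 2*(-7) + 0*(-121) = -14 + 0 = -14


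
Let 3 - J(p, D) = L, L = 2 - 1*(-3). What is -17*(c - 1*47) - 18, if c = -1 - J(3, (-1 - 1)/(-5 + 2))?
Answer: 764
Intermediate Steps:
L = 5 (L = 2 + 3 = 5)
J(p, D) = -2 (J(p, D) = 3 - 1*5 = 3 - 5 = -2)
c = 1 (c = -1 - 1*(-2) = -1 + 2 = 1)
-17*(c - 1*47) - 18 = -17*(1 - 1*47) - 18 = -17*(1 - 47) - 18 = -17*(-46) - 18 = 782 - 18 = 764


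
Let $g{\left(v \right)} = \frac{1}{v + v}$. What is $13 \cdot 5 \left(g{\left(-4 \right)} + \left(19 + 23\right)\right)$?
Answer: $\frac{21775}{8} \approx 2721.9$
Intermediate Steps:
$g{\left(v \right)} = \frac{1}{2 v}$
$13 \cdot 5 \left(g{\left(-4 \right)} + \left(19 + 23\right)\right) = 13 \cdot 5 \left(\frac{1}{2 \left(-4\right)} + \left(19 + 23\right)\right) = 65 \left(\frac{1}{2} \left(- \frac{1}{4}\right) + 42\right) = 65 \left(- \frac{1}{8} + 42\right) = 65 \cdot \frac{335}{8} = \frac{21775}{8}$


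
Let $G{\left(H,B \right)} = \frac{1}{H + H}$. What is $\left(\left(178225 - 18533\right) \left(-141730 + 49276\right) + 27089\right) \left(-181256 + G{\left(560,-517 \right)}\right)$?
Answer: $\frac{2997219027274033801}{1120} \approx 2.6761 \cdot 10^{15}$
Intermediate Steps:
$G{\left(H,B \right)} = \frac{1}{2 H}$
$\left(\left(178225 - 18533\right) \left(-141730 + 49276\right) + 27089\right) \left(-181256 + G{\left(560,-517 \right)}\right) = \left(\left(178225 - 18533\right) \left(-141730 + 49276\right) + 27089\right) \left(-181256 + \frac{1}{2 \cdot 560}\right) = \left(159692 \left(-92454\right) + 27089\right) \left(-181256 + \frac{1}{2} \cdot \frac{1}{560}\right) = \left(-14764164168 + 27089\right) \left(-181256 + \frac{1}{1120}\right) = \left(-14764137079\right) \left(- \frac{203006719}{1120}\right) = \frac{2997219027274033801}{1120}$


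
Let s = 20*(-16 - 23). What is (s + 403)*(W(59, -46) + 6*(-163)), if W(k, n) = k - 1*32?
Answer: 358527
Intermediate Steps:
W(k, n) = -32 + k (W(k, n) = k - 32 = -32 + k)
s = -780 (s = 20*(-39) = -780)
(s + 403)*(W(59, -46) + 6*(-163)) = (-780 + 403)*((-32 + 59) + 6*(-163)) = -377*(27 - 978) = -377*(-951) = 358527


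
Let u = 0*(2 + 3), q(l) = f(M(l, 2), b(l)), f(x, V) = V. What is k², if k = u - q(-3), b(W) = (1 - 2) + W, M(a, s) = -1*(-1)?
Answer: 16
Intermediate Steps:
M(a, s) = 1
b(W) = -1 + W
q(l) = -1 + l
u = 0 (u = 0*5 = 0)
k = 4 (k = 0 - (-1 - 3) = 0 - 1*(-4) = 0 + 4 = 4)
k² = 4² = 16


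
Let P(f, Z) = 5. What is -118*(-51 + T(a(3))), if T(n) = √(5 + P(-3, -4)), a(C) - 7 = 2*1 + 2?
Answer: 6018 - 118*√10 ≈ 5644.9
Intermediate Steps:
a(C) = 11 (a(C) = 7 + (2*1 + 2) = 7 + (2 + 2) = 7 + 4 = 11)
T(n) = √10 (T(n) = √(5 + 5) = √10)
-118*(-51 + T(a(3))) = -118*(-51 + √10) = 6018 - 118*√10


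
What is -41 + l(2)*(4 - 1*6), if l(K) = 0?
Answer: -41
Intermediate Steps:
-41 + l(2)*(4 - 1*6) = -41 + 0*(4 - 1*6) = -41 + 0*(4 - 6) = -41 + 0*(-2) = -41 + 0 = -41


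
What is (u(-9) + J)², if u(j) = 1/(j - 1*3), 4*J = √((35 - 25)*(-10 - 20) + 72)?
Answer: (1 - 6*I*√57)²/144 ≈ -14.243 - 0.62915*I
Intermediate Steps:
J = I*√57/2 (J = √((35 - 25)*(-10 - 20) + 72)/4 = √(10*(-30) + 72)/4 = √(-300 + 72)/4 = √(-228)/4 = (2*I*√57)/4 = I*√57/2 ≈ 3.7749*I)
u(j) = 1/(-3 + j) (u(j) = 1/(j - 3) = 1/(-3 + j))
(u(-9) + J)² = (1/(-3 - 9) + I*√57/2)² = (1/(-12) + I*√57/2)² = (-1/12 + I*√57/2)²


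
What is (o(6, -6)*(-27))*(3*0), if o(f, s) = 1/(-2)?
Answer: 0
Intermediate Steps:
o(f, s) = -½
(o(6, -6)*(-27))*(3*0) = (-½*(-27))*(3*0) = (27/2)*0 = 0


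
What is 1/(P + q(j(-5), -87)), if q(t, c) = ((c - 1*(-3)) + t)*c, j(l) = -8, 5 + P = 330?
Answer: 1/8329 ≈ 0.00012006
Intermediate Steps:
P = 325 (P = -5 + 330 = 325)
q(t, c) = c*(3 + c + t) (q(t, c) = ((c + 3) + t)*c = ((3 + c) + t)*c = (3 + c + t)*c = c*(3 + c + t))
1/(P + q(j(-5), -87)) = 1/(325 - 87*(3 - 87 - 8)) = 1/(325 - 87*(-92)) = 1/(325 + 8004) = 1/8329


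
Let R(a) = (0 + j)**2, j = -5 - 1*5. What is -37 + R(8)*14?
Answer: 1363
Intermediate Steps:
j = -10 (j = -5 - 5 = -10)
R(a) = 100 (R(a) = (0 - 10)**2 = (-10)**2 = 100)
-37 + R(8)*14 = -37 + 100*14 = -37 + 1400 = 1363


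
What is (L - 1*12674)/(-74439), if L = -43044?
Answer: 55718/74439 ≈ 0.74851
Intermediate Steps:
(L - 1*12674)/(-74439) = (-43044 - 1*12674)/(-74439) = (-43044 - 12674)*(-1/74439) = -55718*(-1/74439) = 55718/74439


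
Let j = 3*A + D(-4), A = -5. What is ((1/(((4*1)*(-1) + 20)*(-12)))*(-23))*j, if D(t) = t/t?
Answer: -161/96 ≈ -1.6771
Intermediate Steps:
D(t) = 1
j = -14 (j = 3*(-5) + 1 = -15 + 1 = -14)
((1/(((4*1)*(-1) + 20)*(-12)))*(-23))*j = ((1/(((4*1)*(-1) + 20)*(-12)))*(-23))*(-14) = ((-1/12/(4*(-1) + 20))*(-23))*(-14) = ((-1/12/(-4 + 20))*(-23))*(-14) = ((-1/12/16)*(-23))*(-14) = (((1/16)*(-1/12))*(-23))*(-14) = -1/192*(-23)*(-14) = (23/192)*(-14) = -161/96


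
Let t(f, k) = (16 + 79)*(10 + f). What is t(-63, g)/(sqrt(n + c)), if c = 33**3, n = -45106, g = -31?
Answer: 95*I*sqrt(9169)/173 ≈ 52.582*I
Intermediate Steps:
c = 35937
t(f, k) = 950 + 95*f (t(f, k) = 95*(10 + f) = 950 + 95*f)
t(-63, g)/(sqrt(n + c)) = (950 + 95*(-63))/(sqrt(-45106 + 35937)) = (950 - 5985)/(sqrt(-9169)) = -5035*(-I*sqrt(9169)/9169) = -(-95)*I*sqrt(9169)/173 = 95*I*sqrt(9169)/173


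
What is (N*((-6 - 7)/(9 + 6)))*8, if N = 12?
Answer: -416/5 ≈ -83.200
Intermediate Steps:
(N*((-6 - 7)/(9 + 6)))*8 = (12*((-6 - 7)/(9 + 6)))*8 = (12*(-13/15))*8 = -52/5*8 = -416/5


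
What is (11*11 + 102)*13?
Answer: 2899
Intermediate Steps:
(11*11 + 102)*13 = (121 + 102)*13 = 223*13 = 2899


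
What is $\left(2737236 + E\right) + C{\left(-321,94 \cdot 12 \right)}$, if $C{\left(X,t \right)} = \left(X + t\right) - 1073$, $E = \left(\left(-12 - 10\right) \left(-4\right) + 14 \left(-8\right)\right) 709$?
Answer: $2719954$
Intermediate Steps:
$E = -17016$ ($E = \left(\left(-22\right) \left(-4\right) - 112\right) 709 = \left(88 - 112\right) 709 = \left(-24\right) 709 = -17016$)
$C{\left(X,t \right)} = -1073 + X + t$
$\left(2737236 + E\right) + C{\left(-321,94 \cdot 12 \right)} = \left(2737236 - 17016\right) - 266 = 2720220 - 266 = 2719954$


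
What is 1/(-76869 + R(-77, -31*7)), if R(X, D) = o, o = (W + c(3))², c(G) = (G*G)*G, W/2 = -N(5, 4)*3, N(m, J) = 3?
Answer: -1/76788 ≈ -1.3023e-5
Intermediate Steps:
W = -18 (W = 2*(-1*3*3) = 2*(-3*3) = 2*(-9) = -18)
c(G) = G³ (c(G) = G²*G = G³)
o = 81 (o = (-18 + 3³)² = (-18 + 27)² = 9² = 81)
R(X, D) = 81
1/(-76869 + R(-77, -31*7)) = 1/(-76869 + 81) = 1/(-76788) = -1/76788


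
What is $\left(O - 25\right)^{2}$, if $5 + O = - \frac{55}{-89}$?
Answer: $\frac{6838225}{7921} \approx 863.3$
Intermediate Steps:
$O = - \frac{390}{89}$ ($O = -5 - \frac{55}{-89} = -5 - - \frac{55}{89} = -5 + \frac{55}{89} = - \frac{390}{89} \approx -4.382$)
$\left(O - 25\right)^{2} = \left(- \frac{390}{89} - 25\right)^{2} = \left(- \frac{2615}{89}\right)^{2} = \frac{6838225}{7921}$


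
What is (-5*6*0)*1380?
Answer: 0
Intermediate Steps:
(-5*6*0)*1380 = -30*0*1380 = 0*1380 = 0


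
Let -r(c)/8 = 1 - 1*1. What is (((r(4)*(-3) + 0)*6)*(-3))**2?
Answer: 0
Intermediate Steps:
r(c) = 0 (r(c) = -8*(1 - 1*1) = -8*(1 - 1) = -8*0 = 0)
(((r(4)*(-3) + 0)*6)*(-3))**2 = (((0*(-3) + 0)*6)*(-3))**2 = (((0 + 0)*6)*(-3))**2 = ((0*6)*(-3))**2 = (0*(-3))**2 = 0**2 = 0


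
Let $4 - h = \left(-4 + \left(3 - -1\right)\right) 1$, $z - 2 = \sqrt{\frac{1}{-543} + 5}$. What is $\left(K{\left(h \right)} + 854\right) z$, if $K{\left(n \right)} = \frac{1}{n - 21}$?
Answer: $\frac{29034}{17} + \frac{4839 \sqrt{1473702}}{3077} \approx 3617.0$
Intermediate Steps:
$z = 2 + \frac{\sqrt{1473702}}{543}$ ($z = 2 + \sqrt{\frac{1}{-543} + 5} = 2 + \sqrt{- \frac{1}{543} + 5} = 2 + \sqrt{\frac{2714}{543}} = 2 + \frac{\sqrt{1473702}}{543} \approx 4.2357$)
$h = 4$ ($h = 4 - \left(-4 + \left(3 - -1\right)\right) 1 = 4 - \left(-4 + \left(3 + 1\right)\right) 1 = 4 - \left(-4 + 4\right) 1 = 4 - 0 \cdot 1 = 4 - 0 = 4 + 0 = 4$)
$K{\left(n \right)} = \frac{1}{-21 + n}$
$\left(K{\left(h \right)} + 854\right) z = \left(\frac{1}{-21 + 4} + 854\right) \left(2 + \frac{\sqrt{1473702}}{543}\right) = \left(\frac{1}{-17} + 854\right) \left(2 + \frac{\sqrt{1473702}}{543}\right) = \left(- \frac{1}{17} + 854\right) \left(2 + \frac{\sqrt{1473702}}{543}\right) = \frac{14517 \left(2 + \frac{\sqrt{1473702}}{543}\right)}{17} = \frac{29034}{17} + \frac{4839 \sqrt{1473702}}{3077}$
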